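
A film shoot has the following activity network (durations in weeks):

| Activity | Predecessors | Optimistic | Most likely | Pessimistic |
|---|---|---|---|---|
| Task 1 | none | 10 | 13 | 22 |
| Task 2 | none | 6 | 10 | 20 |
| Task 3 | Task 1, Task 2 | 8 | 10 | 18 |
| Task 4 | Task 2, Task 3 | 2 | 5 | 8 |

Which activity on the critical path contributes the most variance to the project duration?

te_Task 1 = (10 + 4·13 + 22)/6 = 84/6 = 14; σ²_Task 1 = ((22−10)/6)² = 4.000
te_Task 2 = (6 + 4·10 + 20)/6 = 66/6 = 11; σ²_Task 2 = ((20−6)/6)² = 5.444
te_Task 3 = (8 + 4·10 + 18)/6 = 66/6 = 11; σ²_Task 3 = ((18−8)/6)² = 2.778
te_Task 4 = (2 + 4·5 + 8)/6 = 30/6 = 5; σ²_Task 4 = ((8−2)/6)² = 1.000

Forward pass:
ES_Task 1 = 0; EF_Task 1 = 14
ES_Task 2 = 0; EF_Task 2 = 11
ES_Task 3 = max(EF_Task 1=14, EF_Task 2=11) = 14; EF_Task 3 = 14+11 = 25
ES_Task 4 = max(EF_Task 2=11, EF_Task 3=25) = 25; EF_Task 4 = 25+5 = 30
Expected project duration μ = 30 weeks. Critical path: Task 1 → Task 3 → Task 4.

Variances on critical path: σ²_Task 1=4.000, σ²_Task 3=2.778, σ²_Task 4=1.000.
Largest is σ²_Task 1 = 4.000.

Task 1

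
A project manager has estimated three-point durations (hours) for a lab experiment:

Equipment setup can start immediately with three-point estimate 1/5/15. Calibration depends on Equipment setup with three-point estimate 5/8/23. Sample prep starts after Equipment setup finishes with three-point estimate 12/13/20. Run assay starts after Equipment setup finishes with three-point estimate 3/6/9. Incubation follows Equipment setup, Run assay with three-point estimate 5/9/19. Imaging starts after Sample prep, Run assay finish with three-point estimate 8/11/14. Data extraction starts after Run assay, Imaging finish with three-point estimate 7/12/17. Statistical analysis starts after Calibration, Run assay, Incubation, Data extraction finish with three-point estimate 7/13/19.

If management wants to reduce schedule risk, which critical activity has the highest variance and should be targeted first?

te_Equipment setup = (1 + 4·5 + 15)/6 = 36/6 = 6; σ²_Equipment setup = ((15−1)/6)² = 5.444
te_Calibration = (5 + 4·8 + 23)/6 = 60/6 = 10; σ²_Calibration = ((23−5)/6)² = 9.000
te_Sample prep = (12 + 4·13 + 20)/6 = 84/6 = 14; σ²_Sample prep = ((20−12)/6)² = 1.778
te_Run assay = (3 + 4·6 + 9)/6 = 36/6 = 6; σ²_Run assay = ((9−3)/6)² = 1.000
te_Incubation = (5 + 4·9 + 19)/6 = 60/6 = 10; σ²_Incubation = ((19−5)/6)² = 5.444
te_Imaging = (8 + 4·11 + 14)/6 = 66/6 = 11; σ²_Imaging = ((14−8)/6)² = 1.000
te_Data extraction = (7 + 4·12 + 17)/6 = 72/6 = 12; σ²_Data extraction = ((17−7)/6)² = 2.778
te_Statistical analysis = (7 + 4·13 + 19)/6 = 78/6 = 13; σ²_Statistical analysis = ((19−7)/6)² = 4.000

Forward pass:
ES_Equipment setup = 0; EF_Equipment setup = 6
ES_Calibration = 6; EF_Calibration = 6+10 = 16
ES_Sample prep = 6; EF_Sample prep = 6+14 = 20
ES_Run assay = 6; EF_Run assay = 6+6 = 12
ES_Incubation = max(EF_Equipment setup=6, EF_Run assay=12) = 12; EF_Incubation = 12+10 = 22
ES_Imaging = max(EF_Sample prep=20, EF_Run assay=12) = 20; EF_Imaging = 20+11 = 31
ES_Data extraction = max(EF_Run assay=12, EF_Imaging=31) = 31; EF_Data extraction = 31+12 = 43
ES_Statistical analysis = max(EF_Calibration=16, EF_Run assay=12, EF_Incubation=22, EF_Data extraction=43) = 43; EF_Statistical analysis = 43+13 = 56
Expected project duration μ = 56 hours. Critical path: Equipment setup → Sample prep → Imaging → Data extraction → Statistical analysis.

Variances on critical path: σ²_Equipment setup=5.444, σ²_Sample prep=1.778, σ²_Imaging=1.000, σ²_Data extraction=2.778, σ²_Statistical analysis=4.000.
Largest is σ²_Equipment setup = 5.444.

Equipment setup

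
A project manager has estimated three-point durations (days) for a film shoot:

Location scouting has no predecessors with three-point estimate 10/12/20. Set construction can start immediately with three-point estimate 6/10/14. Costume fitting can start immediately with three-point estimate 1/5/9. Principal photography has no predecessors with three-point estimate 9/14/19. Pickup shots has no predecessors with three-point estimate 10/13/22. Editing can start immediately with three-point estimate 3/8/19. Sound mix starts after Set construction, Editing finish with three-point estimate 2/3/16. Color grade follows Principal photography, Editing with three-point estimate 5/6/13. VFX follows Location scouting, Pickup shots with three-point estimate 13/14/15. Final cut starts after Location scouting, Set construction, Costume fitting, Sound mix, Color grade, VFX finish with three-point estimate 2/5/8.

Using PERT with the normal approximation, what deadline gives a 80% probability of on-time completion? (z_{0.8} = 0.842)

34.9 days

te_Location scouting = (10 + 4·12 + 20)/6 = 78/6 = 13; σ²_Location scouting = ((20−10)/6)² = 2.778
te_Set construction = (6 + 4·10 + 14)/6 = 60/6 = 10; σ²_Set construction = ((14−6)/6)² = 1.778
te_Costume fitting = (1 + 4·5 + 9)/6 = 30/6 = 5; σ²_Costume fitting = ((9−1)/6)² = 1.778
te_Principal photography = (9 + 4·14 + 19)/6 = 84/6 = 14; σ²_Principal photography = ((19−9)/6)² = 2.778
te_Pickup shots = (10 + 4·13 + 22)/6 = 84/6 = 14; σ²_Pickup shots = ((22−10)/6)² = 4.000
te_Editing = (3 + 4·8 + 19)/6 = 54/6 = 9; σ²_Editing = ((19−3)/6)² = 7.111
te_Sound mix = (2 + 4·3 + 16)/6 = 30/6 = 5; σ²_Sound mix = ((16−2)/6)² = 5.444
te_Color grade = (5 + 4·6 + 13)/6 = 42/6 = 7; σ²_Color grade = ((13−5)/6)² = 1.778
te_VFX = (13 + 4·14 + 15)/6 = 84/6 = 14; σ²_VFX = ((15−13)/6)² = 0.111
te_Final cut = (2 + 4·5 + 8)/6 = 30/6 = 5; σ²_Final cut = ((8−2)/6)² = 1.000

Forward pass:
ES_Location scouting = 0; EF_Location scouting = 13
ES_Set construction = 0; EF_Set construction = 10
ES_Costume fitting = 0; EF_Costume fitting = 5
ES_Principal photography = 0; EF_Principal photography = 14
ES_Pickup shots = 0; EF_Pickup shots = 14
ES_Editing = 0; EF_Editing = 9
ES_Sound mix = max(EF_Set construction=10, EF_Editing=9) = 10; EF_Sound mix = 10+5 = 15
ES_Color grade = max(EF_Principal photography=14, EF_Editing=9) = 14; EF_Color grade = 14+7 = 21
ES_VFX = max(EF_Location scouting=13, EF_Pickup shots=14) = 14; EF_VFX = 14+14 = 28
ES_Final cut = max(EF_Location scouting=13, EF_Set construction=10, EF_Costume fitting=5, EF_Sound mix=15, EF_Color grade=21, EF_VFX=28) = 28; EF_Final cut = 28+5 = 33
Expected project duration μ = 33 days. Critical path: Pickup shots → VFX → Final cut.

Variance along critical path = 4.000 + 0.111 + 1.000 = 5.111; σ = 2.261 days.
D = μ + z·σ = 33 + 0.842·2.261 = 34.9 days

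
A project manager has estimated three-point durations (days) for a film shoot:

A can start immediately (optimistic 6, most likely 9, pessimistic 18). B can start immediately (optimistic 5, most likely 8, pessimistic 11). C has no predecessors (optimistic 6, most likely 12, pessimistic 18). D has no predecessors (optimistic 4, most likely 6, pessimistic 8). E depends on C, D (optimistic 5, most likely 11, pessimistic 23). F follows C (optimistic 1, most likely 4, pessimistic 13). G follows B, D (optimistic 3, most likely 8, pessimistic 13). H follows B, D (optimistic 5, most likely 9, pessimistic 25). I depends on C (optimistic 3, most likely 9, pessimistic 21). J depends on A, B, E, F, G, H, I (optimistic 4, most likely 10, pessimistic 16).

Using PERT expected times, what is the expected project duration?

34 days

te_A = (6 + 4·9 + 18)/6 = 60/6 = 10
te_B = (5 + 4·8 + 11)/6 = 48/6 = 8
te_C = (6 + 4·12 + 18)/6 = 72/6 = 12
te_D = (4 + 4·6 + 8)/6 = 36/6 = 6
te_E = (5 + 4·11 + 23)/6 = 72/6 = 12
te_F = (1 + 4·4 + 13)/6 = 30/6 = 5
te_G = (3 + 4·8 + 13)/6 = 48/6 = 8
te_H = (5 + 4·9 + 25)/6 = 66/6 = 11
te_I = (3 + 4·9 + 21)/6 = 60/6 = 10
te_J = (4 + 4·10 + 16)/6 = 60/6 = 10

Forward pass:
ES_A = 0; EF_A = 10
ES_B = 0; EF_B = 8
ES_C = 0; EF_C = 12
ES_D = 0; EF_D = 6
ES_E = max(EF_C=12, EF_D=6) = 12; EF_E = 12+12 = 24
ES_F = 12; EF_F = 12+5 = 17
ES_G = max(EF_B=8, EF_D=6) = 8; EF_G = 8+8 = 16
ES_H = max(EF_B=8, EF_D=6) = 8; EF_H = 8+11 = 19
ES_I = 12; EF_I = 12+10 = 22
ES_J = max(EF_A=10, EF_B=8, EF_E=24, EF_F=17, EF_G=16, EF_H=19, EF_I=22) = 24; EF_J = 24+10 = 34
Expected project duration μ = 34 days. Critical path: C → E → J.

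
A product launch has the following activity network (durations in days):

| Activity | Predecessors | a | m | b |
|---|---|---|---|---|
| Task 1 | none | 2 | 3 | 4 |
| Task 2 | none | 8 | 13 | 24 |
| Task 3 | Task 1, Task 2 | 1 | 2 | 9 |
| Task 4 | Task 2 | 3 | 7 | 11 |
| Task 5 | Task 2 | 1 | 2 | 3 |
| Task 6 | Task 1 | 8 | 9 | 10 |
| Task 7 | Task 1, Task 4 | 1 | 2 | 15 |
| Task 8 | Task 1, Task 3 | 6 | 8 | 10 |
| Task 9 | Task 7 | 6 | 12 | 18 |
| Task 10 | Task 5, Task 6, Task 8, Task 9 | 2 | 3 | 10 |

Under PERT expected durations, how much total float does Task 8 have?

12 days

te_Task 1 = (2 + 4·3 + 4)/6 = 18/6 = 3
te_Task 2 = (8 + 4·13 + 24)/6 = 84/6 = 14
te_Task 3 = (1 + 4·2 + 9)/6 = 18/6 = 3
te_Task 4 = (3 + 4·7 + 11)/6 = 42/6 = 7
te_Task 5 = (1 + 4·2 + 3)/6 = 12/6 = 2
te_Task 6 = (8 + 4·9 + 10)/6 = 54/6 = 9
te_Task 7 = (1 + 4·2 + 15)/6 = 24/6 = 4
te_Task 8 = (6 + 4·8 + 10)/6 = 48/6 = 8
te_Task 9 = (6 + 4·12 + 18)/6 = 72/6 = 12
te_Task 10 = (2 + 4·3 + 10)/6 = 24/6 = 4

Forward pass:
ES_Task 1 = 0; EF_Task 1 = 3
ES_Task 2 = 0; EF_Task 2 = 14
ES_Task 3 = max(EF_Task 1=3, EF_Task 2=14) = 14; EF_Task 3 = 14+3 = 17
ES_Task 4 = 14; EF_Task 4 = 14+7 = 21
ES_Task 5 = 14; EF_Task 5 = 14+2 = 16
ES_Task 6 = 3; EF_Task 6 = 3+9 = 12
ES_Task 7 = max(EF_Task 1=3, EF_Task 4=21) = 21; EF_Task 7 = 21+4 = 25
ES_Task 8 = max(EF_Task 1=3, EF_Task 3=17) = 17; EF_Task 8 = 17+8 = 25
ES_Task 9 = 25; EF_Task 9 = 25+12 = 37
ES_Task 10 = max(EF_Task 5=16, EF_Task 6=12, EF_Task 8=25, EF_Task 9=37) = 37; EF_Task 10 = 37+4 = 41
Expected project duration μ = 41 days. Critical path: Task 2 → Task 4 → Task 7 → Task 9 → Task 10.

Backward pass:
LF_Task 10 = 41; LS_Task 10 = 41−4 = 37
LF_Task 9 = LS_Task 10 = 37; LS_Task 9 = 37−12 = 25
LF_Task 8 = LS_Task 10 = 37; LS_Task 8 = 37−8 = 29
LF_Task 7 = LS_Task 9 = 25; LS_Task 7 = 25−4 = 21
LF_Task 6 = LS_Task 10 = 37; LS_Task 6 = 37−9 = 28
LF_Task 5 = LS_Task 10 = 37; LS_Task 5 = 37−2 = 35
LF_Task 4 = LS_Task 7 = 21; LS_Task 4 = 21−7 = 14
LF_Task 3 = LS_Task 8 = 29; LS_Task 3 = 29−3 = 26
LF_Task 2 = min(LS_Task 3=26, LS_Task 4=14, LS_Task 5=35) = 14; LS_Task 2 = 14−14 = 0
LF_Task 1 = min(LS_Task 3=26, LS_Task 6=28, LS_Task 7=21, LS_Task 8=29) = 21; LS_Task 1 = 21−3 = 18
Slack_Task 8 = LS_Task 8 − ES_Task 8 = 29 − 17 = 12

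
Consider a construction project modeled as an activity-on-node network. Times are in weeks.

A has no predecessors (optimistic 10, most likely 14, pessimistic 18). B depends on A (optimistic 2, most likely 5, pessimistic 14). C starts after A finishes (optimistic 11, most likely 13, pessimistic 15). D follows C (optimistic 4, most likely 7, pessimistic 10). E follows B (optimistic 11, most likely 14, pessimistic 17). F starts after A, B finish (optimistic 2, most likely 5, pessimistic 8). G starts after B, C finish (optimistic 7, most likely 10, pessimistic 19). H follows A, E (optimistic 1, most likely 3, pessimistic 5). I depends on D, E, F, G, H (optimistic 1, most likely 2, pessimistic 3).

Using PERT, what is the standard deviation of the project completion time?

te_A = (10 + 4·14 + 18)/6 = 84/6 = 14; σ²_A = ((18−10)/6)² = 1.778
te_B = (2 + 4·5 + 14)/6 = 36/6 = 6; σ²_B = ((14−2)/6)² = 4.000
te_C = (11 + 4·13 + 15)/6 = 78/6 = 13; σ²_C = ((15−11)/6)² = 0.444
te_D = (4 + 4·7 + 10)/6 = 42/6 = 7; σ²_D = ((10−4)/6)² = 1.000
te_E = (11 + 4·14 + 17)/6 = 84/6 = 14; σ²_E = ((17−11)/6)² = 1.000
te_F = (2 + 4·5 + 8)/6 = 30/6 = 5; σ²_F = ((8−2)/6)² = 1.000
te_G = (7 + 4·10 + 19)/6 = 66/6 = 11; σ²_G = ((19−7)/6)² = 4.000
te_H = (1 + 4·3 + 5)/6 = 18/6 = 3; σ²_H = ((5−1)/6)² = 0.444
te_I = (1 + 4·2 + 3)/6 = 12/6 = 2; σ²_I = ((3−1)/6)² = 0.111

Forward pass:
ES_A = 0; EF_A = 14
ES_B = 14; EF_B = 14+6 = 20
ES_C = 14; EF_C = 14+13 = 27
ES_D = 27; EF_D = 27+7 = 34
ES_E = 20; EF_E = 20+14 = 34
ES_F = max(EF_A=14, EF_B=20) = 20; EF_F = 20+5 = 25
ES_G = max(EF_B=20, EF_C=27) = 27; EF_G = 27+11 = 38
ES_H = max(EF_A=14, EF_E=34) = 34; EF_H = 34+3 = 37
ES_I = max(EF_D=34, EF_E=34, EF_F=25, EF_G=38, EF_H=37) = 38; EF_I = 38+2 = 40
Expected project duration μ = 40 weeks. Critical path: A → C → G → I.

Variance along critical path = 1.778 + 0.444 + 4.000 + 0.111 = 6.333
σ = √6.333 = 2.517 weeks

2.52 weeks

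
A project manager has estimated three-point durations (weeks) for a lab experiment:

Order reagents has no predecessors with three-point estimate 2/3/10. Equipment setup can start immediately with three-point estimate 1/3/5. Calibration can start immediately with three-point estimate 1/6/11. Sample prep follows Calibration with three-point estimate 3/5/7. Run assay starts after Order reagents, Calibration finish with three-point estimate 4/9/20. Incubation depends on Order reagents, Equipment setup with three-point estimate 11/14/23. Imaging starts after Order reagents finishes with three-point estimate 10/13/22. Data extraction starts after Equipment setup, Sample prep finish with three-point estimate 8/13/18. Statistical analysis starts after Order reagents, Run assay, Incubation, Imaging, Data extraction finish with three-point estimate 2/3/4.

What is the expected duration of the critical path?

27 weeks

te_Order reagents = (2 + 4·3 + 10)/6 = 24/6 = 4
te_Equipment setup = (1 + 4·3 + 5)/6 = 18/6 = 3
te_Calibration = (1 + 4·6 + 11)/6 = 36/6 = 6
te_Sample prep = (3 + 4·5 + 7)/6 = 30/6 = 5
te_Run assay = (4 + 4·9 + 20)/6 = 60/6 = 10
te_Incubation = (11 + 4·14 + 23)/6 = 90/6 = 15
te_Imaging = (10 + 4·13 + 22)/6 = 84/6 = 14
te_Data extraction = (8 + 4·13 + 18)/6 = 78/6 = 13
te_Statistical analysis = (2 + 4·3 + 4)/6 = 18/6 = 3

Forward pass:
ES_Order reagents = 0; EF_Order reagents = 4
ES_Equipment setup = 0; EF_Equipment setup = 3
ES_Calibration = 0; EF_Calibration = 6
ES_Sample prep = 6; EF_Sample prep = 6+5 = 11
ES_Run assay = max(EF_Order reagents=4, EF_Calibration=6) = 6; EF_Run assay = 6+10 = 16
ES_Incubation = max(EF_Order reagents=4, EF_Equipment setup=3) = 4; EF_Incubation = 4+15 = 19
ES_Imaging = 4; EF_Imaging = 4+14 = 18
ES_Data extraction = max(EF_Equipment setup=3, EF_Sample prep=11) = 11; EF_Data extraction = 11+13 = 24
ES_Statistical analysis = max(EF_Order reagents=4, EF_Run assay=16, EF_Incubation=19, EF_Imaging=18, EF_Data extraction=24) = 24; EF_Statistical analysis = 24+3 = 27
Expected project duration μ = 27 weeks. Critical path: Calibration → Sample prep → Data extraction → Statistical analysis.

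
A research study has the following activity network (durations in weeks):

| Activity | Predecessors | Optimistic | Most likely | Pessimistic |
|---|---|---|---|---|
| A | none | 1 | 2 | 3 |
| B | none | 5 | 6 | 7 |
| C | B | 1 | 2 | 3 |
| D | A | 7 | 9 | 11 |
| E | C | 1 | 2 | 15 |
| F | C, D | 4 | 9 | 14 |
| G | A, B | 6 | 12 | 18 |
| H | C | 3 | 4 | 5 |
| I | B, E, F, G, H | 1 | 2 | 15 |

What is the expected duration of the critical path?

te_A = (1 + 4·2 + 3)/6 = 12/6 = 2
te_B = (5 + 4·6 + 7)/6 = 36/6 = 6
te_C = (1 + 4·2 + 3)/6 = 12/6 = 2
te_D = (7 + 4·9 + 11)/6 = 54/6 = 9
te_E = (1 + 4·2 + 15)/6 = 24/6 = 4
te_F = (4 + 4·9 + 14)/6 = 54/6 = 9
te_G = (6 + 4·12 + 18)/6 = 72/6 = 12
te_H = (3 + 4·4 + 5)/6 = 24/6 = 4
te_I = (1 + 4·2 + 15)/6 = 24/6 = 4

Forward pass:
ES_A = 0; EF_A = 2
ES_B = 0; EF_B = 6
ES_C = 6; EF_C = 6+2 = 8
ES_D = 2; EF_D = 2+9 = 11
ES_E = 8; EF_E = 8+4 = 12
ES_F = max(EF_C=8, EF_D=11) = 11; EF_F = 11+9 = 20
ES_G = max(EF_A=2, EF_B=6) = 6; EF_G = 6+12 = 18
ES_H = 8; EF_H = 8+4 = 12
ES_I = max(EF_B=6, EF_E=12, EF_F=20, EF_G=18, EF_H=12) = 20; EF_I = 20+4 = 24
Expected project duration μ = 24 weeks. Critical path: A → D → F → I.

24 weeks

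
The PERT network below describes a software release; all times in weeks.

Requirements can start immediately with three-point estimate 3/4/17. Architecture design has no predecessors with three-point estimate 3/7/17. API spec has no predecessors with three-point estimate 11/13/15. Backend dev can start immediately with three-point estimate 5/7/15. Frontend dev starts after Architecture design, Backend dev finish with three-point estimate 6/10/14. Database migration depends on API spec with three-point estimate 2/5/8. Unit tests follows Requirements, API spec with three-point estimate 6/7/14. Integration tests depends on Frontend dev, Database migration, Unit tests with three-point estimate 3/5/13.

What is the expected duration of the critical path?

27 weeks

te_Requirements = (3 + 4·4 + 17)/6 = 36/6 = 6
te_Architecture design = (3 + 4·7 + 17)/6 = 48/6 = 8
te_API spec = (11 + 4·13 + 15)/6 = 78/6 = 13
te_Backend dev = (5 + 4·7 + 15)/6 = 48/6 = 8
te_Frontend dev = (6 + 4·10 + 14)/6 = 60/6 = 10
te_Database migration = (2 + 4·5 + 8)/6 = 30/6 = 5
te_Unit tests = (6 + 4·7 + 14)/6 = 48/6 = 8
te_Integration tests = (3 + 4·5 + 13)/6 = 36/6 = 6

Forward pass:
ES_Requirements = 0; EF_Requirements = 6
ES_Architecture design = 0; EF_Architecture design = 8
ES_API spec = 0; EF_API spec = 13
ES_Backend dev = 0; EF_Backend dev = 8
ES_Frontend dev = max(EF_Architecture design=8, EF_Backend dev=8) = 8; EF_Frontend dev = 8+10 = 18
ES_Database migration = 13; EF_Database migration = 13+5 = 18
ES_Unit tests = max(EF_Requirements=6, EF_API spec=13) = 13; EF_Unit tests = 13+8 = 21
ES_Integration tests = max(EF_Frontend dev=18, EF_Database migration=18, EF_Unit tests=21) = 21; EF_Integration tests = 21+6 = 27
Expected project duration μ = 27 weeks. Critical path: API spec → Unit tests → Integration tests.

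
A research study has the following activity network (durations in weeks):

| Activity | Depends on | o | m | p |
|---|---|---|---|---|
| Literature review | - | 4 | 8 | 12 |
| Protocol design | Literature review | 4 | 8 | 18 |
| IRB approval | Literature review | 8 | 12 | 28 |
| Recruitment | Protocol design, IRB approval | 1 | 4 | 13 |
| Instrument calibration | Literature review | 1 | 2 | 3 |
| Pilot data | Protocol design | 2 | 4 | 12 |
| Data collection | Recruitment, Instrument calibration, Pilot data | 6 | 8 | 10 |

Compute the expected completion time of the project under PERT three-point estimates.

te_Literature review = (4 + 4·8 + 12)/6 = 48/6 = 8
te_Protocol design = (4 + 4·8 + 18)/6 = 54/6 = 9
te_IRB approval = (8 + 4·12 + 28)/6 = 84/6 = 14
te_Recruitment = (1 + 4·4 + 13)/6 = 30/6 = 5
te_Instrument calibration = (1 + 4·2 + 3)/6 = 12/6 = 2
te_Pilot data = (2 + 4·4 + 12)/6 = 30/6 = 5
te_Data collection = (6 + 4·8 + 10)/6 = 48/6 = 8

Forward pass:
ES_Literature review = 0; EF_Literature review = 8
ES_Protocol design = 8; EF_Protocol design = 8+9 = 17
ES_IRB approval = 8; EF_IRB approval = 8+14 = 22
ES_Recruitment = max(EF_Protocol design=17, EF_IRB approval=22) = 22; EF_Recruitment = 22+5 = 27
ES_Instrument calibration = 8; EF_Instrument calibration = 8+2 = 10
ES_Pilot data = 17; EF_Pilot data = 17+5 = 22
ES_Data collection = max(EF_Recruitment=27, EF_Instrument calibration=10, EF_Pilot data=22) = 27; EF_Data collection = 27+8 = 35
Expected project duration μ = 35 weeks. Critical path: Literature review → IRB approval → Recruitment → Data collection.

35 weeks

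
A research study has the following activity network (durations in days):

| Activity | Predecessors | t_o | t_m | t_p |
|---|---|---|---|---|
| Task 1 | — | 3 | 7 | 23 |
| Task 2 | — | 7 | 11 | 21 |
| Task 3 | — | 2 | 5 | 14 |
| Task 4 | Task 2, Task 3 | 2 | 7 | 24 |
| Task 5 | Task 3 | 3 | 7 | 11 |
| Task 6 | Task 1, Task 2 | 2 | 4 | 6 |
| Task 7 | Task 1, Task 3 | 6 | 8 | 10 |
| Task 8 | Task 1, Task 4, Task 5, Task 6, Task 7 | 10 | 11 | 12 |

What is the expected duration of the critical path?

te_Task 1 = (3 + 4·7 + 23)/6 = 54/6 = 9
te_Task 2 = (7 + 4·11 + 21)/6 = 72/6 = 12
te_Task 3 = (2 + 4·5 + 14)/6 = 36/6 = 6
te_Task 4 = (2 + 4·7 + 24)/6 = 54/6 = 9
te_Task 5 = (3 + 4·7 + 11)/6 = 42/6 = 7
te_Task 6 = (2 + 4·4 + 6)/6 = 24/6 = 4
te_Task 7 = (6 + 4·8 + 10)/6 = 48/6 = 8
te_Task 8 = (10 + 4·11 + 12)/6 = 66/6 = 11

Forward pass:
ES_Task 1 = 0; EF_Task 1 = 9
ES_Task 2 = 0; EF_Task 2 = 12
ES_Task 3 = 0; EF_Task 3 = 6
ES_Task 4 = max(EF_Task 2=12, EF_Task 3=6) = 12; EF_Task 4 = 12+9 = 21
ES_Task 5 = 6; EF_Task 5 = 6+7 = 13
ES_Task 6 = max(EF_Task 1=9, EF_Task 2=12) = 12; EF_Task 6 = 12+4 = 16
ES_Task 7 = max(EF_Task 1=9, EF_Task 3=6) = 9; EF_Task 7 = 9+8 = 17
ES_Task 8 = max(EF_Task 1=9, EF_Task 4=21, EF_Task 5=13, EF_Task 6=16, EF_Task 7=17) = 21; EF_Task 8 = 21+11 = 32
Expected project duration μ = 32 days. Critical path: Task 2 → Task 4 → Task 8.

32 days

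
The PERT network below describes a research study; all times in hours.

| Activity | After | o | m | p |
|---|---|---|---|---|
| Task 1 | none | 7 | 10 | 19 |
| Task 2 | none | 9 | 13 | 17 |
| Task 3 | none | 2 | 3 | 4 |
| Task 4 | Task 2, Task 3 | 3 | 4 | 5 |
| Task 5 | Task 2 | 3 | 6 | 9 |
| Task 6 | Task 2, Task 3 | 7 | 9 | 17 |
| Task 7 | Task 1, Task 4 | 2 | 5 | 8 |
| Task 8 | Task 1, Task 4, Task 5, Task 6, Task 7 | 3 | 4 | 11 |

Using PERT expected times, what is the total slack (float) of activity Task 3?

10 hours

te_Task 1 = (7 + 4·10 + 19)/6 = 66/6 = 11
te_Task 2 = (9 + 4·13 + 17)/6 = 78/6 = 13
te_Task 3 = (2 + 4·3 + 4)/6 = 18/6 = 3
te_Task 4 = (3 + 4·4 + 5)/6 = 24/6 = 4
te_Task 5 = (3 + 4·6 + 9)/6 = 36/6 = 6
te_Task 6 = (7 + 4·9 + 17)/6 = 60/6 = 10
te_Task 7 = (2 + 4·5 + 8)/6 = 30/6 = 5
te_Task 8 = (3 + 4·4 + 11)/6 = 30/6 = 5

Forward pass:
ES_Task 1 = 0; EF_Task 1 = 11
ES_Task 2 = 0; EF_Task 2 = 13
ES_Task 3 = 0; EF_Task 3 = 3
ES_Task 4 = max(EF_Task 2=13, EF_Task 3=3) = 13; EF_Task 4 = 13+4 = 17
ES_Task 5 = 13; EF_Task 5 = 13+6 = 19
ES_Task 6 = max(EF_Task 2=13, EF_Task 3=3) = 13; EF_Task 6 = 13+10 = 23
ES_Task 7 = max(EF_Task 1=11, EF_Task 4=17) = 17; EF_Task 7 = 17+5 = 22
ES_Task 8 = max(EF_Task 1=11, EF_Task 4=17, EF_Task 5=19, EF_Task 6=23, EF_Task 7=22) = 23; EF_Task 8 = 23+5 = 28
Expected project duration μ = 28 hours. Critical path: Task 2 → Task 6 → Task 8.

Backward pass:
LF_Task 8 = 28; LS_Task 8 = 28−5 = 23
LF_Task 7 = LS_Task 8 = 23; LS_Task 7 = 23−5 = 18
LF_Task 6 = LS_Task 8 = 23; LS_Task 6 = 23−10 = 13
LF_Task 5 = LS_Task 8 = 23; LS_Task 5 = 23−6 = 17
LF_Task 4 = min(LS_Task 7=18, LS_Task 8=23) = 18; LS_Task 4 = 18−4 = 14
LF_Task 3 = min(LS_Task 4=14, LS_Task 6=13) = 13; LS_Task 3 = 13−3 = 10
LF_Task 2 = min(LS_Task 4=14, LS_Task 5=17, LS_Task 6=13) = 13; LS_Task 2 = 13−13 = 0
LF_Task 1 = min(LS_Task 7=18, LS_Task 8=23) = 18; LS_Task 1 = 18−11 = 7
Slack_Task 3 = LS_Task 3 − ES_Task 3 = 10 − 0 = 10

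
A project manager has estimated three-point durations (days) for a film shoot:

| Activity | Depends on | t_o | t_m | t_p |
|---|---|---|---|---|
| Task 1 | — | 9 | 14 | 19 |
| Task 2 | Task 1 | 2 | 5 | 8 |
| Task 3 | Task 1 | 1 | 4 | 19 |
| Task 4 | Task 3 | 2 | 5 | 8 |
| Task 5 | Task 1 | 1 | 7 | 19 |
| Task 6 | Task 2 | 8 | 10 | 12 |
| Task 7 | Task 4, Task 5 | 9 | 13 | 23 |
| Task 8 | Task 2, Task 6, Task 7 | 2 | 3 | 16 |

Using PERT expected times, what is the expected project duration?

44 days

te_Task 1 = (9 + 4·14 + 19)/6 = 84/6 = 14
te_Task 2 = (2 + 4·5 + 8)/6 = 30/6 = 5
te_Task 3 = (1 + 4·4 + 19)/6 = 36/6 = 6
te_Task 4 = (2 + 4·5 + 8)/6 = 30/6 = 5
te_Task 5 = (1 + 4·7 + 19)/6 = 48/6 = 8
te_Task 6 = (8 + 4·10 + 12)/6 = 60/6 = 10
te_Task 7 = (9 + 4·13 + 23)/6 = 84/6 = 14
te_Task 8 = (2 + 4·3 + 16)/6 = 30/6 = 5

Forward pass:
ES_Task 1 = 0; EF_Task 1 = 14
ES_Task 2 = 14; EF_Task 2 = 14+5 = 19
ES_Task 3 = 14; EF_Task 3 = 14+6 = 20
ES_Task 4 = 20; EF_Task 4 = 20+5 = 25
ES_Task 5 = 14; EF_Task 5 = 14+8 = 22
ES_Task 6 = 19; EF_Task 6 = 19+10 = 29
ES_Task 7 = max(EF_Task 4=25, EF_Task 5=22) = 25; EF_Task 7 = 25+14 = 39
ES_Task 8 = max(EF_Task 2=19, EF_Task 6=29, EF_Task 7=39) = 39; EF_Task 8 = 39+5 = 44
Expected project duration μ = 44 days. Critical path: Task 1 → Task 3 → Task 4 → Task 7 → Task 8.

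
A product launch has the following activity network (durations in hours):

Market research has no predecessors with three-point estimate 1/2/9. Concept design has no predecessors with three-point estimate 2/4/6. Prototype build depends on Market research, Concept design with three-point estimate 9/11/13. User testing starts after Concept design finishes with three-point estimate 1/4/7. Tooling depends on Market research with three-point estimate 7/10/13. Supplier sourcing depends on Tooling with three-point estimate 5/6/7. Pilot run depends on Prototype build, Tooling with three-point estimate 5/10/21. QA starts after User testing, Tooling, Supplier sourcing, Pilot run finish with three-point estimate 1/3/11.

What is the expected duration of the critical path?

30 hours

te_Market research = (1 + 4·2 + 9)/6 = 18/6 = 3
te_Concept design = (2 + 4·4 + 6)/6 = 24/6 = 4
te_Prototype build = (9 + 4·11 + 13)/6 = 66/6 = 11
te_User testing = (1 + 4·4 + 7)/6 = 24/6 = 4
te_Tooling = (7 + 4·10 + 13)/6 = 60/6 = 10
te_Supplier sourcing = (5 + 4·6 + 7)/6 = 36/6 = 6
te_Pilot run = (5 + 4·10 + 21)/6 = 66/6 = 11
te_QA = (1 + 4·3 + 11)/6 = 24/6 = 4

Forward pass:
ES_Market research = 0; EF_Market research = 3
ES_Concept design = 0; EF_Concept design = 4
ES_Prototype build = max(EF_Market research=3, EF_Concept design=4) = 4; EF_Prototype build = 4+11 = 15
ES_User testing = 4; EF_User testing = 4+4 = 8
ES_Tooling = 3; EF_Tooling = 3+10 = 13
ES_Supplier sourcing = 13; EF_Supplier sourcing = 13+6 = 19
ES_Pilot run = max(EF_Prototype build=15, EF_Tooling=13) = 15; EF_Pilot run = 15+11 = 26
ES_QA = max(EF_User testing=8, EF_Tooling=13, EF_Supplier sourcing=19, EF_Pilot run=26) = 26; EF_QA = 26+4 = 30
Expected project duration μ = 30 hours. Critical path: Concept design → Prototype build → Pilot run → QA.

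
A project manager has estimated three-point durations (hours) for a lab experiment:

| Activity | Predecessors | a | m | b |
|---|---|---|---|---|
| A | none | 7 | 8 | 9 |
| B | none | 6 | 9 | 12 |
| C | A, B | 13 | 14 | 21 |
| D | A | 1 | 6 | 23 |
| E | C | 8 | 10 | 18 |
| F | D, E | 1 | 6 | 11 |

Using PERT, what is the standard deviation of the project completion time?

te_A = (7 + 4·8 + 9)/6 = 48/6 = 8; σ²_A = ((9−7)/6)² = 0.111
te_B = (6 + 4·9 + 12)/6 = 54/6 = 9; σ²_B = ((12−6)/6)² = 1.000
te_C = (13 + 4·14 + 21)/6 = 90/6 = 15; σ²_C = ((21−13)/6)² = 1.778
te_D = (1 + 4·6 + 23)/6 = 48/6 = 8; σ²_D = ((23−1)/6)² = 13.444
te_E = (8 + 4·10 + 18)/6 = 66/6 = 11; σ²_E = ((18−8)/6)² = 2.778
te_F = (1 + 4·6 + 11)/6 = 36/6 = 6; σ²_F = ((11−1)/6)² = 2.778

Forward pass:
ES_A = 0; EF_A = 8
ES_B = 0; EF_B = 9
ES_C = max(EF_A=8, EF_B=9) = 9; EF_C = 9+15 = 24
ES_D = 8; EF_D = 8+8 = 16
ES_E = 24; EF_E = 24+11 = 35
ES_F = max(EF_D=16, EF_E=35) = 35; EF_F = 35+6 = 41
Expected project duration μ = 41 hours. Critical path: B → C → E → F.

Variance along critical path = 1.000 + 1.778 + 2.778 + 2.778 = 8.333
σ = √8.333 = 2.887 hours

2.89 hours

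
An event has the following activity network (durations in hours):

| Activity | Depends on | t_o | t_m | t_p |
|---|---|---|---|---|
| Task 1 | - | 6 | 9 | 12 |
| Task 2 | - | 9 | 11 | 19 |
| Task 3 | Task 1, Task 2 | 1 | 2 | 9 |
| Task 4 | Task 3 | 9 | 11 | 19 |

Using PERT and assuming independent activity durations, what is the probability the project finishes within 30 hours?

0.866

te_Task 1 = (6 + 4·9 + 12)/6 = 54/6 = 9; σ²_Task 1 = ((12−6)/6)² = 1.000
te_Task 2 = (9 + 4·11 + 19)/6 = 72/6 = 12; σ²_Task 2 = ((19−9)/6)² = 2.778
te_Task 3 = (1 + 4·2 + 9)/6 = 18/6 = 3; σ²_Task 3 = ((9−1)/6)² = 1.778
te_Task 4 = (9 + 4·11 + 19)/6 = 72/6 = 12; σ²_Task 4 = ((19−9)/6)² = 2.778

Forward pass:
ES_Task 1 = 0; EF_Task 1 = 9
ES_Task 2 = 0; EF_Task 2 = 12
ES_Task 3 = max(EF_Task 1=9, EF_Task 2=12) = 12; EF_Task 3 = 12+3 = 15
ES_Task 4 = 15; EF_Task 4 = 15+12 = 27
Expected project duration μ = 27 hours. Critical path: Task 2 → Task 3 → Task 4.

Variance along critical path = 2.778 + 1.778 + 2.778 = 7.333; σ = √7.333 = 2.708 hours.
Z = (30 − 27) / 2.708 = 1.108
P(T ≤ 30) = Φ(1.108) ≈ 0.866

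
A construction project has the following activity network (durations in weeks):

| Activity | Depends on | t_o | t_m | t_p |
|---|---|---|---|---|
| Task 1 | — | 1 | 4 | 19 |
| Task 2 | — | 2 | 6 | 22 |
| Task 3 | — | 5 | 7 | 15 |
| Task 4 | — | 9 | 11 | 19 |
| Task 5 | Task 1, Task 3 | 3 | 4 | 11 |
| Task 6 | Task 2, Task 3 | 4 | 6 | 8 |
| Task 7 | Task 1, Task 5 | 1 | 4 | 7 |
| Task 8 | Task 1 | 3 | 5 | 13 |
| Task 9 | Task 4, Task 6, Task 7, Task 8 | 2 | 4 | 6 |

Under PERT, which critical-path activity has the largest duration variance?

te_Task 1 = (1 + 4·4 + 19)/6 = 36/6 = 6; σ²_Task 1 = ((19−1)/6)² = 9.000
te_Task 2 = (2 + 4·6 + 22)/6 = 48/6 = 8; σ²_Task 2 = ((22−2)/6)² = 11.111
te_Task 3 = (5 + 4·7 + 15)/6 = 48/6 = 8; σ²_Task 3 = ((15−5)/6)² = 2.778
te_Task 4 = (9 + 4·11 + 19)/6 = 72/6 = 12; σ²_Task 4 = ((19−9)/6)² = 2.778
te_Task 5 = (3 + 4·4 + 11)/6 = 30/6 = 5; σ²_Task 5 = ((11−3)/6)² = 1.778
te_Task 6 = (4 + 4·6 + 8)/6 = 36/6 = 6; σ²_Task 6 = ((8−4)/6)² = 0.444
te_Task 7 = (1 + 4·4 + 7)/6 = 24/6 = 4; σ²_Task 7 = ((7−1)/6)² = 1.000
te_Task 8 = (3 + 4·5 + 13)/6 = 36/6 = 6; σ²_Task 8 = ((13−3)/6)² = 2.778
te_Task 9 = (2 + 4·4 + 6)/6 = 24/6 = 4; σ²_Task 9 = ((6−2)/6)² = 0.444

Forward pass:
ES_Task 1 = 0; EF_Task 1 = 6
ES_Task 2 = 0; EF_Task 2 = 8
ES_Task 3 = 0; EF_Task 3 = 8
ES_Task 4 = 0; EF_Task 4 = 12
ES_Task 5 = max(EF_Task 1=6, EF_Task 3=8) = 8; EF_Task 5 = 8+5 = 13
ES_Task 6 = max(EF_Task 2=8, EF_Task 3=8) = 8; EF_Task 6 = 8+6 = 14
ES_Task 7 = max(EF_Task 1=6, EF_Task 5=13) = 13; EF_Task 7 = 13+4 = 17
ES_Task 8 = 6; EF_Task 8 = 6+6 = 12
ES_Task 9 = max(EF_Task 4=12, EF_Task 6=14, EF_Task 7=17, EF_Task 8=12) = 17; EF_Task 9 = 17+4 = 21
Expected project duration μ = 21 weeks. Critical path: Task 3 → Task 5 → Task 7 → Task 9.

Variances on critical path: σ²_Task 3=2.778, σ²_Task 5=1.778, σ²_Task 7=1.000, σ²_Task 9=0.444.
Largest is σ²_Task 3 = 2.778.

Task 3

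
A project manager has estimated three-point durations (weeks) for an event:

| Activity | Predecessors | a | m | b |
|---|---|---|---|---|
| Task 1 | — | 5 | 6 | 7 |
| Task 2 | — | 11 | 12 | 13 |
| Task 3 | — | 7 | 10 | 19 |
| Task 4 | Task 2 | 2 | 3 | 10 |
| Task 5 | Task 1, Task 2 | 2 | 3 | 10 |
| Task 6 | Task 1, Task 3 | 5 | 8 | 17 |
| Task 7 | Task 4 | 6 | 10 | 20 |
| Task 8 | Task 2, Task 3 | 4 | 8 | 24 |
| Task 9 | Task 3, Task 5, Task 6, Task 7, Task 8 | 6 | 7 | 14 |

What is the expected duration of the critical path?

te_Task 1 = (5 + 4·6 + 7)/6 = 36/6 = 6
te_Task 2 = (11 + 4·12 + 13)/6 = 72/6 = 12
te_Task 3 = (7 + 4·10 + 19)/6 = 66/6 = 11
te_Task 4 = (2 + 4·3 + 10)/6 = 24/6 = 4
te_Task 5 = (2 + 4·3 + 10)/6 = 24/6 = 4
te_Task 6 = (5 + 4·8 + 17)/6 = 54/6 = 9
te_Task 7 = (6 + 4·10 + 20)/6 = 66/6 = 11
te_Task 8 = (4 + 4·8 + 24)/6 = 60/6 = 10
te_Task 9 = (6 + 4·7 + 14)/6 = 48/6 = 8

Forward pass:
ES_Task 1 = 0; EF_Task 1 = 6
ES_Task 2 = 0; EF_Task 2 = 12
ES_Task 3 = 0; EF_Task 3 = 11
ES_Task 4 = 12; EF_Task 4 = 12+4 = 16
ES_Task 5 = max(EF_Task 1=6, EF_Task 2=12) = 12; EF_Task 5 = 12+4 = 16
ES_Task 6 = max(EF_Task 1=6, EF_Task 3=11) = 11; EF_Task 6 = 11+9 = 20
ES_Task 7 = 16; EF_Task 7 = 16+11 = 27
ES_Task 8 = max(EF_Task 2=12, EF_Task 3=11) = 12; EF_Task 8 = 12+10 = 22
ES_Task 9 = max(EF_Task 3=11, EF_Task 5=16, EF_Task 6=20, EF_Task 7=27, EF_Task 8=22) = 27; EF_Task 9 = 27+8 = 35
Expected project duration μ = 35 weeks. Critical path: Task 2 → Task 4 → Task 7 → Task 9.

35 weeks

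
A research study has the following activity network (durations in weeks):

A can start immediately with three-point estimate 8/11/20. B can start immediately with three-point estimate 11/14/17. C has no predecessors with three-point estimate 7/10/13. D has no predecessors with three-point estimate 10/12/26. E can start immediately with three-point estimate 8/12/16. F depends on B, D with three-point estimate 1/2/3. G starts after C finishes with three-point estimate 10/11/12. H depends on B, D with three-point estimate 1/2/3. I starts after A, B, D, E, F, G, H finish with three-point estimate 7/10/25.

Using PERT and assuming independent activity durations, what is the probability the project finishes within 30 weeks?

0.173

te_A = (8 + 4·11 + 20)/6 = 72/6 = 12; σ²_A = ((20−8)/6)² = 4.000
te_B = (11 + 4·14 + 17)/6 = 84/6 = 14; σ²_B = ((17−11)/6)² = 1.000
te_C = (7 + 4·10 + 13)/6 = 60/6 = 10; σ²_C = ((13−7)/6)² = 1.000
te_D = (10 + 4·12 + 26)/6 = 84/6 = 14; σ²_D = ((26−10)/6)² = 7.111
te_E = (8 + 4·12 + 16)/6 = 72/6 = 12; σ²_E = ((16−8)/6)² = 1.778
te_F = (1 + 4·2 + 3)/6 = 12/6 = 2; σ²_F = ((3−1)/6)² = 0.111
te_G = (10 + 4·11 + 12)/6 = 66/6 = 11; σ²_G = ((12−10)/6)² = 0.111
te_H = (1 + 4·2 + 3)/6 = 12/6 = 2; σ²_H = ((3−1)/6)² = 0.111
te_I = (7 + 4·10 + 25)/6 = 72/6 = 12; σ²_I = ((25−7)/6)² = 9.000

Forward pass:
ES_A = 0; EF_A = 12
ES_B = 0; EF_B = 14
ES_C = 0; EF_C = 10
ES_D = 0; EF_D = 14
ES_E = 0; EF_E = 12
ES_F = max(EF_B=14, EF_D=14) = 14; EF_F = 14+2 = 16
ES_G = 10; EF_G = 10+11 = 21
ES_H = max(EF_B=14, EF_D=14) = 14; EF_H = 14+2 = 16
ES_I = max(EF_A=12, EF_B=14, EF_D=14, EF_E=12, EF_F=16, EF_G=21, EF_H=16) = 21; EF_I = 21+12 = 33
Expected project duration μ = 33 weeks. Critical path: C → G → I.

Variance along critical path = 1.000 + 0.111 + 9.000 = 10.111; σ = √10.111 = 3.180 weeks.
Z = (30 − 33) / 3.180 = -0.943
P(T ≤ 30) = Φ(-0.943) ≈ 0.173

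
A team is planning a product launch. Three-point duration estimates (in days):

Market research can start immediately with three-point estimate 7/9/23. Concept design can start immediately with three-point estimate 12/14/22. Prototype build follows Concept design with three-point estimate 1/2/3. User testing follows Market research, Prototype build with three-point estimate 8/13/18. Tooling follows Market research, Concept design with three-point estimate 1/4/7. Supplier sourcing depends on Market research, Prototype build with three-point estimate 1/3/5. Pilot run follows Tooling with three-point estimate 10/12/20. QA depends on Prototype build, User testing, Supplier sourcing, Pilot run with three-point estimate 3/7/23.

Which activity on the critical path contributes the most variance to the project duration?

te_Market research = (7 + 4·9 + 23)/6 = 66/6 = 11; σ²_Market research = ((23−7)/6)² = 7.111
te_Concept design = (12 + 4·14 + 22)/6 = 90/6 = 15; σ²_Concept design = ((22−12)/6)² = 2.778
te_Prototype build = (1 + 4·2 + 3)/6 = 12/6 = 2; σ²_Prototype build = ((3−1)/6)² = 0.111
te_User testing = (8 + 4·13 + 18)/6 = 78/6 = 13; σ²_User testing = ((18−8)/6)² = 2.778
te_Tooling = (1 + 4·4 + 7)/6 = 24/6 = 4; σ²_Tooling = ((7−1)/6)² = 1.000
te_Supplier sourcing = (1 + 4·3 + 5)/6 = 18/6 = 3; σ²_Supplier sourcing = ((5−1)/6)² = 0.444
te_Pilot run = (10 + 4·12 + 20)/6 = 78/6 = 13; σ²_Pilot run = ((20−10)/6)² = 2.778
te_QA = (3 + 4·7 + 23)/6 = 54/6 = 9; σ²_QA = ((23−3)/6)² = 11.111

Forward pass:
ES_Market research = 0; EF_Market research = 11
ES_Concept design = 0; EF_Concept design = 15
ES_Prototype build = 15; EF_Prototype build = 15+2 = 17
ES_User testing = max(EF_Market research=11, EF_Prototype build=17) = 17; EF_User testing = 17+13 = 30
ES_Tooling = max(EF_Market research=11, EF_Concept design=15) = 15; EF_Tooling = 15+4 = 19
ES_Supplier sourcing = max(EF_Market research=11, EF_Prototype build=17) = 17; EF_Supplier sourcing = 17+3 = 20
ES_Pilot run = 19; EF_Pilot run = 19+13 = 32
ES_QA = max(EF_Prototype build=17, EF_User testing=30, EF_Supplier sourcing=20, EF_Pilot run=32) = 32; EF_QA = 32+9 = 41
Expected project duration μ = 41 days. Critical path: Concept design → Tooling → Pilot run → QA.

Variances on critical path: σ²_Concept design=2.778, σ²_Tooling=1.000, σ²_Pilot run=2.778, σ²_QA=11.111.
Largest is σ²_QA = 11.111.

QA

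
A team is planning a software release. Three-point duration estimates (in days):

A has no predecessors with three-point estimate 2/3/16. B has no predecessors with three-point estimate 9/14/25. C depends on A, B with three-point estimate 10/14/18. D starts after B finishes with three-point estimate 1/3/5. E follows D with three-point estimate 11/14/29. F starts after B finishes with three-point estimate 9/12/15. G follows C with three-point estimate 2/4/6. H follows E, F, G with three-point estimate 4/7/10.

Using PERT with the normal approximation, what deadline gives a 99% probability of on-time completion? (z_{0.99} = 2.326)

te_A = (2 + 4·3 + 16)/6 = 30/6 = 5; σ²_A = ((16−2)/6)² = 5.444
te_B = (9 + 4·14 + 25)/6 = 90/6 = 15; σ²_B = ((25−9)/6)² = 7.111
te_C = (10 + 4·14 + 18)/6 = 84/6 = 14; σ²_C = ((18−10)/6)² = 1.778
te_D = (1 + 4·3 + 5)/6 = 18/6 = 3; σ²_D = ((5−1)/6)² = 0.444
te_E = (11 + 4·14 + 29)/6 = 96/6 = 16; σ²_E = ((29−11)/6)² = 9.000
te_F = (9 + 4·12 + 15)/6 = 72/6 = 12; σ²_F = ((15−9)/6)² = 1.000
te_G = (2 + 4·4 + 6)/6 = 24/6 = 4; σ²_G = ((6−2)/6)² = 0.444
te_H = (4 + 4·7 + 10)/6 = 42/6 = 7; σ²_H = ((10−4)/6)² = 1.000

Forward pass:
ES_A = 0; EF_A = 5
ES_B = 0; EF_B = 15
ES_C = max(EF_A=5, EF_B=15) = 15; EF_C = 15+14 = 29
ES_D = 15; EF_D = 15+3 = 18
ES_E = 18; EF_E = 18+16 = 34
ES_F = 15; EF_F = 15+12 = 27
ES_G = 29; EF_G = 29+4 = 33
ES_H = max(EF_E=34, EF_F=27, EF_G=33) = 34; EF_H = 34+7 = 41
Expected project duration μ = 41 days. Critical path: B → D → E → H.

Variance along critical path = 7.111 + 0.444 + 9.000 + 1.000 = 17.556; σ = 4.190 days.
D = μ + z·σ = 41 + 2.326·4.190 = 50.7 days

50.7 days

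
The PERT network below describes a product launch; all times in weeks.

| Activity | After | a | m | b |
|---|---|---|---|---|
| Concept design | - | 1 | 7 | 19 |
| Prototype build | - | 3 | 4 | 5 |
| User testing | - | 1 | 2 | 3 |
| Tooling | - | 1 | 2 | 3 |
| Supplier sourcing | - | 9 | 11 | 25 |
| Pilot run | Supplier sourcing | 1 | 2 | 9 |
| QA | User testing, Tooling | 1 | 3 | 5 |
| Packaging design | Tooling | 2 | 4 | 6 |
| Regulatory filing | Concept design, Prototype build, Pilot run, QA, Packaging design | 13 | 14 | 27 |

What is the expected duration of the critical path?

te_Concept design = (1 + 4·7 + 19)/6 = 48/6 = 8
te_Prototype build = (3 + 4·4 + 5)/6 = 24/6 = 4
te_User testing = (1 + 4·2 + 3)/6 = 12/6 = 2
te_Tooling = (1 + 4·2 + 3)/6 = 12/6 = 2
te_Supplier sourcing = (9 + 4·11 + 25)/6 = 78/6 = 13
te_Pilot run = (1 + 4·2 + 9)/6 = 18/6 = 3
te_QA = (1 + 4·3 + 5)/6 = 18/6 = 3
te_Packaging design = (2 + 4·4 + 6)/6 = 24/6 = 4
te_Regulatory filing = (13 + 4·14 + 27)/6 = 96/6 = 16

Forward pass:
ES_Concept design = 0; EF_Concept design = 8
ES_Prototype build = 0; EF_Prototype build = 4
ES_User testing = 0; EF_User testing = 2
ES_Tooling = 0; EF_Tooling = 2
ES_Supplier sourcing = 0; EF_Supplier sourcing = 13
ES_Pilot run = 13; EF_Pilot run = 13+3 = 16
ES_QA = max(EF_User testing=2, EF_Tooling=2) = 2; EF_QA = 2+3 = 5
ES_Packaging design = 2; EF_Packaging design = 2+4 = 6
ES_Regulatory filing = max(EF_Concept design=8, EF_Prototype build=4, EF_Pilot run=16, EF_QA=5, EF_Packaging design=6) = 16; EF_Regulatory filing = 16+16 = 32
Expected project duration μ = 32 weeks. Critical path: Supplier sourcing → Pilot run → Regulatory filing.

32 weeks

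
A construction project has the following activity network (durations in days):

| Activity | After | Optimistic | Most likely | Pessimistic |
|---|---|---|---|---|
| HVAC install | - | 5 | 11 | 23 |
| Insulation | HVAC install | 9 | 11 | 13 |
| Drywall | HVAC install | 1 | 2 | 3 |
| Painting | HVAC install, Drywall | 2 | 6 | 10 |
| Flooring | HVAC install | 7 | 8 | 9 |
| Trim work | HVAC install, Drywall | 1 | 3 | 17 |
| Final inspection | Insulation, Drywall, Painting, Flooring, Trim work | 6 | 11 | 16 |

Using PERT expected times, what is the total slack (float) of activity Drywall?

te_HVAC install = (5 + 4·11 + 23)/6 = 72/6 = 12
te_Insulation = (9 + 4·11 + 13)/6 = 66/6 = 11
te_Drywall = (1 + 4·2 + 3)/6 = 12/6 = 2
te_Painting = (2 + 4·6 + 10)/6 = 36/6 = 6
te_Flooring = (7 + 4·8 + 9)/6 = 48/6 = 8
te_Trim work = (1 + 4·3 + 17)/6 = 30/6 = 5
te_Final inspection = (6 + 4·11 + 16)/6 = 66/6 = 11

Forward pass:
ES_HVAC install = 0; EF_HVAC install = 12
ES_Insulation = 12; EF_Insulation = 12+11 = 23
ES_Drywall = 12; EF_Drywall = 12+2 = 14
ES_Painting = max(EF_HVAC install=12, EF_Drywall=14) = 14; EF_Painting = 14+6 = 20
ES_Flooring = 12; EF_Flooring = 12+8 = 20
ES_Trim work = max(EF_HVAC install=12, EF_Drywall=14) = 14; EF_Trim work = 14+5 = 19
ES_Final inspection = max(EF_Insulation=23, EF_Drywall=14, EF_Painting=20, EF_Flooring=20, EF_Trim work=19) = 23; EF_Final inspection = 23+11 = 34
Expected project duration μ = 34 days. Critical path: HVAC install → Insulation → Final inspection.

Backward pass:
LF_Final inspection = 34; LS_Final inspection = 34−11 = 23
LF_Trim work = LS_Final inspection = 23; LS_Trim work = 23−5 = 18
LF_Flooring = LS_Final inspection = 23; LS_Flooring = 23−8 = 15
LF_Painting = LS_Final inspection = 23; LS_Painting = 23−6 = 17
LF_Drywall = min(LS_Painting=17, LS_Trim work=18, LS_Final inspection=23) = 17; LS_Drywall = 17−2 = 15
LF_Insulation = LS_Final inspection = 23; LS_Insulation = 23−11 = 12
LF_HVAC install = min(LS_Insulation=12, LS_Drywall=15, LS_Painting=17, LS_Flooring=15, LS_Trim work=18) = 12; LS_HVAC install = 12−12 = 0
Slack_Drywall = LS_Drywall − ES_Drywall = 15 − 12 = 3

3 days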